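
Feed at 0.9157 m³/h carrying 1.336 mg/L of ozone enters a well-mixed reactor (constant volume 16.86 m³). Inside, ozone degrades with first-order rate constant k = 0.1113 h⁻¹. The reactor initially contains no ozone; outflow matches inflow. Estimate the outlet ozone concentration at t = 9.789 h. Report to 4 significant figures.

0.3515 mg/L

Species balance: V dC/dt = Q C_in − Q C − k V C.
dC/dt = (Q/V) C_in − (Q/V + k) C; effective rate a = Q/V + k = 0.0543120 + 0.1113 = 0.165612 h⁻¹.
C_ss = Q C_in/(Q + kV) = 0.438137 mg/L; C(t) = C_ss + (C₀ − C_ss) e^(−a t).
C(9.789) = 0.438137 + (-0.438137)·e^(−0.165612·9.789) = 0.438137 + (-0.438137)·0.197666 = 0.351532 mg/L.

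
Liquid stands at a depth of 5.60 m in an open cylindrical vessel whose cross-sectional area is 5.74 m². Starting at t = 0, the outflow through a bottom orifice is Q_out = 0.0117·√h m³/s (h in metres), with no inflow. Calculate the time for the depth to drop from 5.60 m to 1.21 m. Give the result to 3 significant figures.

1240 s

With no inflow, A dh/dt = −0.0117 √h.
∫ h^(−1/2) dh = −(0.0117/A) ∫ dt, giving 2√h = 2√h₀ − (0.0117/A) t.
t = 2A(√h₀ − √h)/0.0117 = 2·5.74·(√5.60 − √1.21)/0.0117
  = 11.480 × (2.3664 − 1.1000) / 0.0117 = 1242.6 s.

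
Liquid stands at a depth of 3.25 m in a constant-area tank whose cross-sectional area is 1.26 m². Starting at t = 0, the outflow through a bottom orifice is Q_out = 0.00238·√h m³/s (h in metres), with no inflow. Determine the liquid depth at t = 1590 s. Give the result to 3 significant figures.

A dh/dt = −Q_out = −0.00238 √h.
This is separable: 2 d(√h)/dt = −0.00238/A, so √h = √h₀ − (0.00238/(2A)) t.
√h = √3.25 − 0.00238·1590/(2·1.26) = 1.8028 − 1.5017 = 0.30111.
h = 0.30111² = 0.090667 m.

0.0907 m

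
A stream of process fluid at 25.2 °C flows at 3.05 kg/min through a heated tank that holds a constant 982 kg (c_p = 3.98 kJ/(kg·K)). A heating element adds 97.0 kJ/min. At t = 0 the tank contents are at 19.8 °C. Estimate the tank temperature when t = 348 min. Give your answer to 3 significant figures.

M c_p dT/dt = ṁ c_p (T_in − T) + Q̇.
τ = M/ṁ = 321.97 min; T_ss = T_in + Q̇/(ṁ c_p) = 25.2 + 97.0/(3.05·3.98) = 33.191 °C.
T approaches T_ss exponentially: T(t) = T_ss + (T₀ − T_ss) e^(−t/τ).
T(348) = 33.191 + (-13.391)·e^(−348/321.97) = 33.191 + (-13.391)·0.33931 = 28.647 °C.

28.6 °C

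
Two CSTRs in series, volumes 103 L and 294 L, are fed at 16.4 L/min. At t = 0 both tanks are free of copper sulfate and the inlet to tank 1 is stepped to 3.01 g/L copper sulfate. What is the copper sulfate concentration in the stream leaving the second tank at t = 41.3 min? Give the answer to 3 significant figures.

2.55 g/L

Species balance on tank i: dCᵢ/dt = (Cᵢ₋₁ − Cᵢ)/τᵢ with τᵢ = Vᵢ/Q.
τ₁ = 103/16.4 = 6.2805 min; τ₂ = 294/16.4 = 17.927 min.
Solving the cascade with C₁(0)=C₂(0)=0 gives C₂(t) = C_in[1 − (τ₁ e^(−t/τ₁) − τ₂ e^(−t/τ₂))/(τ₁ − τ₂)].
At t = 41.3: e^(−t/τ₁) = 0.0013935, e^(−t/τ₂) = 0.099878.
C₂ = 3.01·[1 − (6.2805·0.0013935 − 17.927·0.099878)/(-11.646)] = 3.01·0.84701 = 2.5495 g/L.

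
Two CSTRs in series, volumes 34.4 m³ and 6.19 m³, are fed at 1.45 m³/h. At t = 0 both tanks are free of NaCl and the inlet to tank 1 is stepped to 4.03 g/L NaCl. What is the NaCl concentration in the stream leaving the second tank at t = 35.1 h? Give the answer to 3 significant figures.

Time constants: τᵢ = Vᵢ/Q for each well-mixed tank.
τ₁ = 34.4/1.45 = 23.724 h; τ₂ = 6.19/1.45 = 4.2690 h.
Tank 1: C₁ = C_in(1 − e^(−t/τ₁)). Tank 2 (τ₁ ≠ τ₂): C₂ = C_in[1 − (τ₁ e^(−t/τ₁) − τ₂ e^(−t/τ₂))/(τ₁ − τ₂)].
At t = 35.1: e^(−t/τ₁) = 0.22775, e^(−t/τ₂) = 0.00026864.
C₂ = 4.03·[1 − (23.724·0.22775 − 4.2690·0.00026864)/(19.455)] = 4.03·0.72233 = 2.9110 g/L.

2.91 g/L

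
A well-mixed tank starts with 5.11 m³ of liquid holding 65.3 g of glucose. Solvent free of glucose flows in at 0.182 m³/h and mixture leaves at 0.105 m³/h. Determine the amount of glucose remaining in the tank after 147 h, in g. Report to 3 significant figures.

13.3 g

Let m(t) be the amount of glucose. Volume: V(t) = V₀ + (Q_in − Q_out) t = 5.11 + 0.077000 t; V(147) = 16.429 m³.
Species balance (pure solvent in): dm/dt = −Q_out · m/V(t).
Separate: dm/m = −Q_out dt/V(t) ⇒ ln(m/m₀) = −(Q_out/(Q_in−Q_out)) ln(V/V₀).
m = m₀ (V₀/V)^(Q_out/(Q_in−Q_out)) = 65.3 × (5.11/16.429)^(1.3636) = 13.283 g.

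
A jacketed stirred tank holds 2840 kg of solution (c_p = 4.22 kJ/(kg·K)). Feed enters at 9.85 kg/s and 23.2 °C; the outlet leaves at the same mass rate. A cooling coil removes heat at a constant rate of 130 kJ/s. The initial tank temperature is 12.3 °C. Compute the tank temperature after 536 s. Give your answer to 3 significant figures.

18.9 °C

Unsteady energy balance on the tank contents: M c_p dT/dt = ṁ c_p (T_in − T) − 130.
τ = M/ṁ = 288.32 s; T_ss = T_in − Q̇/(ṁ c_p) = 23.2 − 130/(9.85·4.22) = 20.073 °C.
T approaches T_ss exponentially: T(t) = T_ss + (T₀ − T_ss) e^(−t/τ).
T(536) = 20.073 + (-7.7725)·e^(−536/288.32) = 20.073 + (-7.7725)·0.15583 = 18.861 °C.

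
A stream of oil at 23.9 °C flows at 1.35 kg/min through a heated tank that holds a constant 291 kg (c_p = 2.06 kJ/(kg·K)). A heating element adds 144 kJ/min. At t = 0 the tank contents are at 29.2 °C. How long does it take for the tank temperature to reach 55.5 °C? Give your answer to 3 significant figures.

180 min

Heat balance on the well-mixed liquid: M c_p dT/dt = ṁ c_p (T_in − T) + 144.
τ = M/ṁ = 215.56 min; T_ss = T_in + Q̇/(ṁ c_p) = 75.680 °C.
T(t) = T_ss + (T₀ − T_ss) e^(−t/τ). Set T = 55.5:
e^(−t/τ) = (55.5 − 75.680)/(29.2 − 75.680) = 0.43416
t = −215.56 · ln(0.43416) = 179.84 min.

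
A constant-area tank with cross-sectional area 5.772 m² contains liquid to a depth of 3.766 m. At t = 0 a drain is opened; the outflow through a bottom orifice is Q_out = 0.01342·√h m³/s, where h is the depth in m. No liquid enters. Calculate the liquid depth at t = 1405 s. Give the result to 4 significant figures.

0.09443 m

Unsteady balance on liquid volume: A dh/dt = −0.01342 √h.
This is separable: 2 d(√h)/dt = −0.01342/A, so √h = √h₀ − (0.01342/(2A)) t.
√h = √3.766 − 0.01342·1405/(2·5.772) = 1.94062 − 1.63332 = 0.307294.
h = 0.307294² = 0.0944295 m.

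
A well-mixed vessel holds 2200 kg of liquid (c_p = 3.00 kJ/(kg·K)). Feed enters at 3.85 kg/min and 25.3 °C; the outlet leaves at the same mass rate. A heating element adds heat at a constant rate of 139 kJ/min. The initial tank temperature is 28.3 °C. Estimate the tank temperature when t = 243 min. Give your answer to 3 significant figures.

31.4 °C

Heat balance on the well-mixed liquid: M c_p dT/dt = ṁ c_p (T_in − T) + 139.
Rearrange: dT/dt = (T_ss − T)/τ with τ = M/ṁ = 571.43 min and T_ss = T_in + Q̇/(ṁ c_p) = 37.335 °C.
This is linear first-order; T(t) = T_ss + (T₀ − T_ss) e^(−t/τ).
T(243) = 37.335 + (-9.0346)·e^(−243/571.43) = 37.335 + (-9.0346)·0.65361 = 31.430 °C.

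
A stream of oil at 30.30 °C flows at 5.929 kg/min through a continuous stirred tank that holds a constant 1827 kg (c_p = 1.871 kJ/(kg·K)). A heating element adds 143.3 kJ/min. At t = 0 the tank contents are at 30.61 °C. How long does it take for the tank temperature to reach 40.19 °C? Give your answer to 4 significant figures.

M c_p dT/dt = ṁ c_p (T_in − T) + Q̇.
τ = M/ṁ = 308.146 min; T_ss = T_in + Q̇/(ṁ c_p) = 43.2179 °C.
T(t) = T_ss + (T₀ − T_ss) e^(−t/τ). Set T = 40.19:
e^(−t/τ) = (40.19 − 43.2179)/(30.61 − 43.2179) = 0.240157
t = −308.146 · ln(0.240157) = 439.559 min.

439.6 min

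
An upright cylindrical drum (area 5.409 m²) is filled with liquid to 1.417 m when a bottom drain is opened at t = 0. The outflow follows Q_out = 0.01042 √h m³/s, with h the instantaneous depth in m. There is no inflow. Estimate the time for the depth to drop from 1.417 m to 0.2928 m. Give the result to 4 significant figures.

With no inflow, A dh/dt = −0.01042 √h.
∫ h^(−1/2) dh = −(0.01042/A) ∫ dt, giving 2√h = 2√h₀ − (0.01042/A) t.
t = 2A(√h₀ − √h)/0.01042 = 2·5.409·(√1.417 − √0.2928)/0.01042
  = 10.8180 × (1.19038 − 0.541110) / 0.01042 = 674.067 s.

674.1 s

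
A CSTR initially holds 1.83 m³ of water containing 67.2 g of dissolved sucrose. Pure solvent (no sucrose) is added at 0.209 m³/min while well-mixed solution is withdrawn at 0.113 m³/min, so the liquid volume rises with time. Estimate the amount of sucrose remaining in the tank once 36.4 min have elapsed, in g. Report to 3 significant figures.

Let m(t) be the amount of sucrose. Volume: V(t) = V₀ + (Q_in − Q_out) t = 1.83 + 0.096000 t; V(36.4) = 5.3244 m³.
No sucrose enters, so dm/dt = −Q_out · (m/V).
dm/m = −Q_out dt/(V₀ + 0.096000 t); integrating gives ln(m/m₀) = −(Q_out/(Q_in−Q_out)) ln(V/V₀).
m = m₀ (V₀/V)^(Q_out/(Q_in−Q_out)) = 67.2 × (1.83/5.3244)^(1.1771) = 19.117 g.

19.1 g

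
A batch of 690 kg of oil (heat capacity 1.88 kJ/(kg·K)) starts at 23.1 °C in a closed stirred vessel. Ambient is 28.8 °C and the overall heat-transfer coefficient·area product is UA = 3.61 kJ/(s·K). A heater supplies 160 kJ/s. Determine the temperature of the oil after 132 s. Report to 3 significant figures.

First-law balance (no shaft work): M c_p dT/dt = −UA(T − T_amb) + Q̇.
dT/dt = (T_ss − T)/τ with T_ss = T_amb + Q̇/UA = 28.8 + 160/3.61 = 73.121 °C, τ = M c_p/UA = 690·1.88/3.61 = 359.34 s.
Integrating: T(t) = T_ss + (T₀ − T_ss) e^(−t/τ).
T(132) = 73.121 + (-50.021)·0.69257 = 38.478 °C.

38.5 °C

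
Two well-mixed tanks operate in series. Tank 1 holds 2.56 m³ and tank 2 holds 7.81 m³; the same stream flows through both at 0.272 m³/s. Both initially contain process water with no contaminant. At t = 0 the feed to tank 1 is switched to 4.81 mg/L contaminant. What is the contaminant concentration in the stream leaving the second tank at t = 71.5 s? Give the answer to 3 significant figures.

Species balance on tank i: dCᵢ/dt = (Cᵢ₋₁ − Cᵢ)/τᵢ with τᵢ = Vᵢ/Q.
τ₁ = 2.56/0.272 = 9.4118 s; τ₂ = 7.81/0.272 = 28.713 s.
Solving the cascade with C₁(0)=C₂(0)=0 gives C₂(t) = C_in[1 − (τ₁ e^(−t/τ₁) − τ₂ e^(−t/τ₂))/(τ₁ − τ₂)].
At t = 71.5: e^(−t/τ₁) = 0.00050202, e^(−t/τ₂) = 0.082898.
C₂ = 4.81·[1 − (9.4118·0.00050202 − 28.713·0.082898)/(-19.301)] = 4.81·0.87692 = 4.2180 mg/L.

4.22 mg/L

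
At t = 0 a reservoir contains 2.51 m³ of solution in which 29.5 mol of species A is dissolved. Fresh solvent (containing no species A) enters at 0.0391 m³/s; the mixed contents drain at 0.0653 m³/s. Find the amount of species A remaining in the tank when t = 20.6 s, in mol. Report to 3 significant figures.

16.1 mol

Total volume: dV/dt = Q_in − Q_out = -0.026200 m³/s, so V(t) = 2.51 − 0.026200 t and V(20.6) = 1.9703 m³.
Solute balance: dm/dt = 0 − Q_out C = −Q_out m/V(t).
dm/m = −Q_out dt/(V₀ − 0.026200 t); integrating gives ln(m/m₀) = −(Q_out/(Q_in−Q_out)) ln(V/V₀).
m = m₀ (V₀/V)^(Q_out/(Q_in−Q_out)) = 29.5 × (2.51/1.9703)^(-2.4924) = 16.135 mol.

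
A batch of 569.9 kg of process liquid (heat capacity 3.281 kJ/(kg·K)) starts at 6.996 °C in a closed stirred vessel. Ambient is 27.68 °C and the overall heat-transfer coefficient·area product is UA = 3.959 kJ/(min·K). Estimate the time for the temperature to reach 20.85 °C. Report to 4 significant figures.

523.3 min

Unsteady energy balance on the tank contents: M c_p dT/dt = −UA(T − T_amb).
τ = M c_p/UA = 472.302 min; T_ss = T_amb = 27.6800 °C.
T(t) = T_ss + (T₀ − T_ss)e^(−t/τ); set T = 20.85:
t = −τ ln[(T − T_ss)/(T₀ − T_ss)] = −472.302 · ln(0.330207) = 523.327 min.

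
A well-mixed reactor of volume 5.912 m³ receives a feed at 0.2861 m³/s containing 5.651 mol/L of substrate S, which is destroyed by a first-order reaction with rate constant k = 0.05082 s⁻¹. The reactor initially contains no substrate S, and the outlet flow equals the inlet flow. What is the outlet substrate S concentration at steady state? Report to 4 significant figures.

2.756 mol/L

Species balance: V dC/dt = Q C_in − Q C − k V C.
Steady state (dC/dt = 0): C_ss = Q C_in/(Q + kV) = C_in/(1 + kV/Q).
C_ss = 0.2861·5.651/(0.2861 + 0.05082·5.912) = 1.61675/0.586548 = 2.75638 mol/L.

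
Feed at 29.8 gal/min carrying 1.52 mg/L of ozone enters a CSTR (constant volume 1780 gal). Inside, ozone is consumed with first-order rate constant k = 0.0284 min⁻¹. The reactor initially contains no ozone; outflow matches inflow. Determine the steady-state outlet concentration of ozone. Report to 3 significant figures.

0.564 mg/L

V dC/dt = Q(C_in − C) − k V C.
Steady state (dC/dt = 0): C_ss = Q C_in/(Q + kV) = C_in/(1 + kV/Q).
C_ss = 29.8·1.52/(29.8 + 0.0284·1780) = 45.296/80.352 = 0.56372 mg/L.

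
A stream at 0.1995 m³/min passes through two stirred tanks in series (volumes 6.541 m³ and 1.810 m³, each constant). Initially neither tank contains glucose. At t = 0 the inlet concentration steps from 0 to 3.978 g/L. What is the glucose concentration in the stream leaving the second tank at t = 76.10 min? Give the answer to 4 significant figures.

Each tank obeys Vᵢ dCᵢ/dt = Q(Cᵢ₋₁ − Cᵢ), so τᵢ = Vᵢ/Q.
τ₁ = 6.541/0.1995 = 32.7870 min; τ₂ = 1.810/0.1995 = 9.07268 min.
Solving the cascade with C₁(0)=C₂(0)=0 gives C₂(t) = C_in[1 − (τ₁ e^(−t/τ₁) − τ₂ e^(−t/τ₂))/(τ₁ − τ₂)].
At t = 76.10: e^(−t/τ₁) = 0.0981710, e^(−t/τ₂) = 0.000227623.
C₂ = 3.978·[1 − (32.7870·0.0981710 − 9.07268·0.000227623)/(23.7143)] = 3.978·0.864358 = 3.43841 g/L.

3.438 g/L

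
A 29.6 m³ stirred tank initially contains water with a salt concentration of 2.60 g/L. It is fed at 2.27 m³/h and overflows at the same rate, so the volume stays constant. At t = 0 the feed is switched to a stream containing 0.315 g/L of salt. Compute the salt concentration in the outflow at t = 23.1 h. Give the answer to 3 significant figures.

Transient balance on the dissolved component: V dC/dt = Q(C_in − C).
Rewrite as dC/dt + C/τ = C_in/τ, τ = V/Q = 13.040 h.
C approaches C_in exponentially: C(t) = C_in + (C₀ − C_in) e^(−t/τ).
C(23.1) = 0.315 + (2.60 − 0.315)·e^(−23.1/13.040) = 0.315 + (2.2850)·0.17007 = 0.70362 g/L.

0.704 g/L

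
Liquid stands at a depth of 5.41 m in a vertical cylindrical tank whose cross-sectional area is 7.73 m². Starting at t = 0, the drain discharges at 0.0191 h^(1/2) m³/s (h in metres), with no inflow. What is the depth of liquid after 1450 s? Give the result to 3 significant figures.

With no inflow, A dh/dt = −0.0191 √h.
Separate and integrate: 2(√h − √h₀) = −(0.0191/A) t.
√h = √5.41 − 0.0191·1450/(2·7.73) = 2.3259 − 1.7914 = 0.53454.
h = 0.53454² = 0.28574 m.

0.286 m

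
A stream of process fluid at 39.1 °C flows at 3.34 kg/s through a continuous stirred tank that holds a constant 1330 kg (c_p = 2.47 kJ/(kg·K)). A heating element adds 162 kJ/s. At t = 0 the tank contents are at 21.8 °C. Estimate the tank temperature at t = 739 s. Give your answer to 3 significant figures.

53.0 °C

Unsteady energy balance on the tank contents: M c_p dT/dt = ṁ c_p (T_in − T) + 162.
τ = M/ṁ = 398.20 s; T_ss = T_in + Q̇/(ṁ c_p) = 39.1 + 162/(3.34·2.47) = 58.737 °C.
Integrating: T(t) = T_ss + (T₀ − T_ss) e^(−t/τ).
T(739) = 58.737 + (-36.937)·e^(−739/398.20) = 58.737 + (-36.937)·0.15632 = 52.963 °C.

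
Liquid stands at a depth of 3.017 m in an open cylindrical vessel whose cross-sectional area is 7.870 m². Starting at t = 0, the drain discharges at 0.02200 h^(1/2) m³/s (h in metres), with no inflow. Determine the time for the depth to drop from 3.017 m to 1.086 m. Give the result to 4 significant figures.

Volume balance on the tank: A dh/dt = −0.02200 √h.
Separate and integrate: 2(√h − √h₀) = −(0.02200/A) t.
t = 2A(√h₀ − √h)/0.02200 = 2·7.870·(√3.017 − √1.086)/0.02200
  = 15.7400 × (1.73695 − 1.04211) / 0.02200 = 497.125 s.

497.1 s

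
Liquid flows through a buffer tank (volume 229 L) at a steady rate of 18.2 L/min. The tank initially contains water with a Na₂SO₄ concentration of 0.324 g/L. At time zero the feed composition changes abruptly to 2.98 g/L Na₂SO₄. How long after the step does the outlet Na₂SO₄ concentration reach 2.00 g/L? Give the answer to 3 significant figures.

12.5 min

Mass balance on the solute (V constant): V dC/dt = Q(C_in − C), so τ = V/Q = 12.582 min.
C(t) = C_in + (C₀ − C_in) e^(−t/τ). Set C = 2.00 and solve for t:
e^(−t/τ) = (C − C_in)/(C₀ − C_in) = (2.00 − 2.98)/(0.324 − 2.98) = 0.36898
t = −τ ln(…) = 12.582 × 0.99702 = 12.545 min.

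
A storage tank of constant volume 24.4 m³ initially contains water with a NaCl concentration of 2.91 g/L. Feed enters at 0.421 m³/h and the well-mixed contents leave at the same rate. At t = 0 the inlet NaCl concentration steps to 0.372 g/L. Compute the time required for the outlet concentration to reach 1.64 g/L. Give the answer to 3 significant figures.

Species balance: V dC/dt = Q(C_in − C) ⇒ τ = V/Q = 57.957 h.
C(t) = C_in + (C₀ − C_in) e^(−t/τ). Set C = 1.64 and solve for t:
e^(−t/τ) = (C − C_in)/(C₀ − C_in) = (1.64 − 0.372)/(2.91 − 0.372) = 0.49961
t = −τ ln(…) = 57.957 × 0.69394 = 40.219 h.

40.2 h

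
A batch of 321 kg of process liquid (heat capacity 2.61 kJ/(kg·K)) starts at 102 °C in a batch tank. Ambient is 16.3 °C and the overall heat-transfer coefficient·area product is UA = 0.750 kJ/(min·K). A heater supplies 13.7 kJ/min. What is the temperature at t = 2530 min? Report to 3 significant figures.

Lumped-capacitance energy balance: M c_p dT/dt = UA(T_amb − T) + Q̇.
dT/dt = (T_ss − T)/τ with T_ss = T_amb + Q̇/UA = 16.3 + 13.7/0.750 = 34.567 °C, τ = M c_p/UA = 321·2.61/0.750 = 1117.1 min.
T approaches T_ss exponentially: T(t) = T_ss + (T₀ − T_ss) e^(−t/τ).
T(2530) = 34.567 + (67.433)·0.10385 = 41.569 °C.

41.6 °C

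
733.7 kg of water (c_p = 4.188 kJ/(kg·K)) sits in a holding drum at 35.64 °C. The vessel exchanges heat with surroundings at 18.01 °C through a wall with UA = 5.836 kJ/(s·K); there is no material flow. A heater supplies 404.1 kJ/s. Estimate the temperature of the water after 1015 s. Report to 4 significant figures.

Lumped-capacitance energy balance: M c_p dT/dt = UA(T_amb − T) + Q̇.
dT/dt = (T_ss − T)/τ with T_ss = T_amb + Q̇/UA = 18.01 + 404.1/5.836 = 87.2526 °C, τ = M c_p/UA = 733.7·4.188/5.836 = 526.514 s.
This is linear first-order; T(t) = T_ss + (T₀ − T_ss) e^(−t/τ).
T(1015) = 87.2526 + (-51.6126)·0.145472 = 79.7445 °C.

79.74 °C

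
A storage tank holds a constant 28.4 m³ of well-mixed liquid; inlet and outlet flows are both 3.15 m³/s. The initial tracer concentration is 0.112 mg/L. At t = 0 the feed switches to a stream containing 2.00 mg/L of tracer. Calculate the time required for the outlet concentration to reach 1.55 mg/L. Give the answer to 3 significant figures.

Species balance: V dC/dt = Q(C_in − C) ⇒ τ = V/Q = 9.0159 s.
C(t) = C_in + (C₀ − C_in) e^(−t/τ). Set C = 1.55 and solve for t:
e^(−t/τ) = (C − C_in)/(C₀ − C_in) = (1.55 − 2.00)/(0.112 − 2.00) = 0.23835
t = −τ ln(…) = 9.0159 × 1.4340 = 12.929 s.

12.9 s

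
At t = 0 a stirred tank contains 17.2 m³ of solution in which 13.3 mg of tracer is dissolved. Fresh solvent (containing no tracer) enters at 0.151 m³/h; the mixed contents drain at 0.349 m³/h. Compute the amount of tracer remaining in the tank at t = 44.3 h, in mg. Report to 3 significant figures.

3.78 mg

Total volume: dV/dt = Q_in − Q_out = -0.19800 m³/h, so V(t) = 17.2 − 0.19800 t and V(44.3) = 8.4286 m³.
Solute balance: dm/dt = 0 − Q_out C = −Q_out m/V(t).
dm/m = −Q_out dt/(V₀ − 0.19800 t); integrating gives ln(m/m₀) = −(Q_out/(Q_in−Q_out)) ln(V/V₀).
m = m₀ (V₀/V)^(Q_out/(Q_in−Q_out)) = 13.3 × (17.2/8.4286)^(-1.7626) = 3.7830 mg.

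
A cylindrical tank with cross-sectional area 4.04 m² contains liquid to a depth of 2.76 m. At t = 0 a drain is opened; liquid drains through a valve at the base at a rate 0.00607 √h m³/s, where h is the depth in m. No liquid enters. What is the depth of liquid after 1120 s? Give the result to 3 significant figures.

With no inflow, A dh/dt = −0.00607 √h.
∫ h^(−1/2) dh = −(0.00607/A) ∫ dt, giving 2√h = 2√h₀ − (0.00607/A) t.
√h = √2.76 − 0.00607·1120/(2·4.04) = 1.6613 − 0.84139 = 0.81994.
h = 0.81994² = 0.67230 m.

0.672 m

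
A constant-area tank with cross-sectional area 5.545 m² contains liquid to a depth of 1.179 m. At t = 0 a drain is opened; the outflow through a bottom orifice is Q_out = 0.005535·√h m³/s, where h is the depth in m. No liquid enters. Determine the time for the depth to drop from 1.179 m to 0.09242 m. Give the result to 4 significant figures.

1566 s

A dh/dt = −Q_out = −0.005535 √h.
This is separable: 2 d(√h)/dt = −0.005535/A, so √h = √h₀ − (0.005535/(2A)) t.
t = 2A(√h₀ − √h)/0.005535 = 2·5.545·(√1.179 − √0.09242)/0.005535
  = 11.0900 × (1.08582 − 0.304007) / 0.005535 = 1566.45 s.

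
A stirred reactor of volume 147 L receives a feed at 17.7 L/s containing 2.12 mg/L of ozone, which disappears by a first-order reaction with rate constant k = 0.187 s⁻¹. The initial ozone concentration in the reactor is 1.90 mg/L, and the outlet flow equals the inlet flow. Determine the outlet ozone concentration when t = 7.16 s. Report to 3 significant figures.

0.949 mg/L

Accumulation = in − out − consumed: V dC/dt = Q C_in − Q C − k V C.
dC/dt = (Q/V) C_in − (Q/V + k) C; effective rate a = Q/V + k = 0.12041 + 0.187 = 0.30741 s⁻¹.
C_ss = Q C_in/(Q + kV) = 0.83038 mg/L; C(t) = C_ss + (C₀ − C_ss) e^(−a t).
C(7.16) = 0.83038 + (1.0696)·e^(−0.30741·7.16) = 0.83038 + (1.0696)·0.11069 = 0.94877 mg/L.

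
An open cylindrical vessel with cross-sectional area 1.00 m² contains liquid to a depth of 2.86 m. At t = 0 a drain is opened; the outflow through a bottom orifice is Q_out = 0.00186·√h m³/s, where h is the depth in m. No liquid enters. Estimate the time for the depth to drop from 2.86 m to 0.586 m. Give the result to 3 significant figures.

995 s

A dh/dt = −Q_out = −0.00186 √h.
∫ h^(−1/2) dh = −(0.00186/A) ∫ dt, giving 2√h = 2√h₀ − (0.00186/A) t.
t = 2A(√h₀ − √h)/0.00186 = 2·1.00·(√2.86 − √0.586)/0.00186
  = 2.0000 × (1.6912 − 0.76551) / 0.00186 = 995.32 s.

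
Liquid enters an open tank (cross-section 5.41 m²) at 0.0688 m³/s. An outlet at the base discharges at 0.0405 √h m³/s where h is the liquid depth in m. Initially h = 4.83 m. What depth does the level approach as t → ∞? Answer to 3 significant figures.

A dh/dt = Q_in − 0.0405 √h. Steady state requires inflow = outflow:
Q_in = 0.0405 √h_ss ⇒ √h_ss = 0.0688/0.0405 = 1.6988.
h_ss = 1.6988² = 2.8858 m. (Since h₀ = 4.83 m > h_ss, the level will fall toward this value.)

2.89 m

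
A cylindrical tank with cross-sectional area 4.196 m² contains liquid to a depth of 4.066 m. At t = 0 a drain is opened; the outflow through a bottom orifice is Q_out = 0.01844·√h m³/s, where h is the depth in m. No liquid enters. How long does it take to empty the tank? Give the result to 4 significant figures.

917.7 s

Volume balance on the tank: A dh/dt = −0.01844 √h.
∫ h^(−1/2) dh = −(0.01844/A) ∫ dt, giving 2√h = 2√h₀ − (0.01844/A) t.
Tank is empty when √h = 0: t_empty = 2A√h₀/0.01844.
t_empty = 2·4.196·√4.066/0.01844 = 8.39200·2.01643/0.01844 = 917.674 s.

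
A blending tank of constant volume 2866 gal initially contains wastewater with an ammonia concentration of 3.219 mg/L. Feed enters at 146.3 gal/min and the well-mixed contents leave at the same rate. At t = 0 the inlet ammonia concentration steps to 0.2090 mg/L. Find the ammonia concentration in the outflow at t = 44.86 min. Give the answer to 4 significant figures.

Species balance on the tank: V dC/dt = Q(C_in − C).
Time constant τ = V/Q = 2866/146.3 = 19.5899 min.
Integrating: C(t) = C_in + (C₀ − C_in) e^(−t/τ).
C(44.86) = 0.2090 + (3.219 − 0.2090)·e^(−44.86/19.5899) = 0.2090 + (3.01000)·0.101271 = 0.513825 mg/L.

0.5138 mg/L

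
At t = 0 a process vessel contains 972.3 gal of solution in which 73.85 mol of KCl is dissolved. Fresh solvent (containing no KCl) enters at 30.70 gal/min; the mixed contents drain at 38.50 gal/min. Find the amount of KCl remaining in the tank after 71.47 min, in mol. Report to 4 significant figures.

1.103 mol

Total volume: dV/dt = Q_in − Q_out = -7.80000 gal/min, so V(t) = 972.3 − 7.80000 t and V(71.47) = 414.834 gal.
No KCl enters, so dm/dt = −Q_out · (m/V).
Separate: dm/m = −Q_out dt/V(t) ⇒ ln(m/m₀) = −(Q_out/(Q_in−Q_out)) ln(V/V₀).
m = m₀ (V₀/V)^(Q_out/(Q_in−Q_out)) = 73.85 × (972.3/414.834)^(-4.93590) = 1.10264 mol.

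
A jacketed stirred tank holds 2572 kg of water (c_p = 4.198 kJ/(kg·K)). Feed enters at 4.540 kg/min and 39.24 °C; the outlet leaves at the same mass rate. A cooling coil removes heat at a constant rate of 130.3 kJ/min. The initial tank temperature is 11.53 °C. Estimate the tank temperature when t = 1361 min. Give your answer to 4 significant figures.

30.51 °C

Heat balance on the well-mixed liquid: M c_p dT/dt = ṁ c_p (T_in − T) − 130.3.
τ = M/ṁ = 566.520 min; T_ss = T_in − Q̇/(ṁ c_p) = 39.24 − 130.3/(4.540·4.198) = 32.4033 °C.
Solution: T(t) = T_ss + (T₀ − T_ss) e^(−t/τ).
T(1361) = 32.4033 + (-20.8733)·e^(−1361/566.520) = 32.4033 + (-20.8733)·0.0905016 = 30.5142 °C.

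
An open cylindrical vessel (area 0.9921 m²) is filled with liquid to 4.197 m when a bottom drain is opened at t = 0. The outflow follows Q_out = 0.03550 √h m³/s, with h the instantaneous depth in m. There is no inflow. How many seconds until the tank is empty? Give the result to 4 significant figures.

A dh/dt = −Q_out = −0.03550 √h.
Separate and integrate: 2(√h − √h₀) = −(0.03550/A) t.
Set h = 0: 2√h₀ = (0.03550/A) t_empty ⇒ t_empty = 2A√h₀/0.03550.
t_empty = 2·0.9921·√4.197/0.03550 = 1.98420·2.04866/0.03550 = 114.506 s.

114.5 s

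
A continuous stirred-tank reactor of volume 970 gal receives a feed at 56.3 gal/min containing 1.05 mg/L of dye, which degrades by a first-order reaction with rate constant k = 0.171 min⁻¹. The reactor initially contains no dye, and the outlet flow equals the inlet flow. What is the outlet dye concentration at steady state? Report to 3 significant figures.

0.266 mg/L

V dC/dt = Q(C_in − C) − k V C.
Steady state (dC/dt = 0): C_ss = Q C_in/(Q + kV) = C_in/(1 + kV/Q).
C_ss = 56.3·1.05/(56.3 + 0.171·970) = 59.115/222.17 = 0.26608 mg/L.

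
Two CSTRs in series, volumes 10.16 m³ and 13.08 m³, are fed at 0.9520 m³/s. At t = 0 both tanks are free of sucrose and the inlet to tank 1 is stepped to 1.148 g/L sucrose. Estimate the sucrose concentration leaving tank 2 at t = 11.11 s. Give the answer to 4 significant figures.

0.2676 g/L

Each tank obeys Vᵢ dCᵢ/dt = Q(Cᵢ₋₁ − Cᵢ), so τᵢ = Vᵢ/Q.
τ₁ = 10.16/0.9520 = 10.6723 s; τ₂ = 13.08/0.9520 = 13.7395 s.
Solving the cascade with C₁(0)=C₂(0)=0 gives C₂(t) = C_in[1 − (τ₁ e^(−t/τ₁) − τ₂ e^(−t/τ₂))/(τ₁ − τ₂)].
At t = 11.11: e^(−t/τ₁) = 0.353096, e^(−t/τ₂) = 0.445473.
C₂ = 1.148·[1 − (10.6723·0.353096 − 13.7395·0.445473)/(-3.06723)] = 1.148·0.233103 = 0.267603 g/L.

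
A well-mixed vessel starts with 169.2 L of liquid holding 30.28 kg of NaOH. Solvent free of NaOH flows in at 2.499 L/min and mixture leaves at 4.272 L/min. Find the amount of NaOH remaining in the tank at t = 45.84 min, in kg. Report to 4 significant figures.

6.254 kg

Total volume: dV/dt = Q_in − Q_out = -1.77300 L/min, so V(t) = 169.2 − 1.77300 t and V(45.84) = 87.9257 L.
Species balance (pure solvent in): dm/dt = −Q_out · m/V(t).
dm/m = −Q_out dt/(V₀ − 1.77300 t); integrating gives ln(m/m₀) = −(Q_out/(Q_in−Q_out)) ln(V/V₀).
m = m₀ (V₀/V)^(Q_out/(Q_in−Q_out)) = 30.28 × (169.2/87.9257)^(-2.40948) = 6.25430 kg.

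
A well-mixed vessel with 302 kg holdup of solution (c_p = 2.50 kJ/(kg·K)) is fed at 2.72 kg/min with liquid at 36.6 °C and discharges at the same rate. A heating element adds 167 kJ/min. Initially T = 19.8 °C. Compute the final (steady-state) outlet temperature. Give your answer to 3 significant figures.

61.2 °C

M c_p dT/dt = ṁ c_p (T_in − T) + Q̇.
At steady state dT/dt = 0 ⇒ T_ss = T_in + Q̇/(ṁ c_p) = 36.6 + 167/(2.72·2.50) = 61.159 °C.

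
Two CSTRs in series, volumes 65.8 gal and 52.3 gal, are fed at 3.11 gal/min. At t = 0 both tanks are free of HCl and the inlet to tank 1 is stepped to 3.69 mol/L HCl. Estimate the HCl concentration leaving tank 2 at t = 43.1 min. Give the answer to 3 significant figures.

2.45 mol/L

Each tank obeys Vᵢ dCᵢ/dt = Q(Cᵢ₋₁ − Cᵢ), so τᵢ = Vᵢ/Q.
τ₁ = 65.8/3.11 = 21.158 min; τ₂ = 52.3/3.11 = 16.817 min.
Solving the cascade with C₁(0)=C₂(0)=0 gives C₂(t) = C_in[1 − (τ₁ e^(−t/τ₁) − τ₂ e^(−t/τ₂))/(τ₁ − τ₂)].
At t = 43.1: e^(−t/τ₁) = 0.13041, e^(−t/τ₂) = 0.077079.
C₂ = 3.69·[1 − (21.158·0.13041 − 16.817·0.077079)/(4.3408)] = 3.69·0.66300 = 2.4465 mol/L.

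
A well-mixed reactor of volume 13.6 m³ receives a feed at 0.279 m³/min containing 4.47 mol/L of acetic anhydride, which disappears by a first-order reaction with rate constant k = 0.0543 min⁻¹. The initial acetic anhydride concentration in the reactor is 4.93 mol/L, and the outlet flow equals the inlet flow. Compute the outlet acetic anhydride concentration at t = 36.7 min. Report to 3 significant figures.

1.46 mol/L

Species balance: V dC/dt = Q C_in − Q C − k V C.
dC/dt = (Q/V) C_in − (Q/V + k) C; effective rate a = Q/V + k = 0.020515 + 0.0543 = 0.074815 min⁻¹.
C_ss = Q C_in/(Q + kV) = 1.2257 mol/L; C(t) = C_ss + (C₀ − C_ss) e^(−a t).
C(36.7) = 1.2257 + (3.7043)·e^(−0.074815·36.7) = 1.2257 + (3.7043)·0.064203 = 1.4635 mol/L.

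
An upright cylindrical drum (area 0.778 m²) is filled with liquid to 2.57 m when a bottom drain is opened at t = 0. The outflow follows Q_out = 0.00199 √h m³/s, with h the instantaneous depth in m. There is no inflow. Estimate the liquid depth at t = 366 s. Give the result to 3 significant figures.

Volume balance on the tank: A dh/dt = −0.00199 √h.
∫ h^(−1/2) dh = −(0.00199/A) ∫ dt, giving 2√h = 2√h₀ − (0.00199/A) t.
√h = √2.57 − 0.00199·366/(2·0.778) = 1.6031 − 0.46808 = 1.1350.
h = 1.1350² = 1.2883 m.

1.29 m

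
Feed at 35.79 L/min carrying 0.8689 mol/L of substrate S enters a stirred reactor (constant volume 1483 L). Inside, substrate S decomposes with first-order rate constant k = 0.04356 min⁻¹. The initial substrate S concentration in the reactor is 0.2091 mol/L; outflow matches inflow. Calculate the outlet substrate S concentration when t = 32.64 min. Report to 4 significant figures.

Accumulation = in − out − consumed: V dC/dt = Q C_in − Q C − k V C.
This is linear with rate a = Q/V + k = 0.0676935 min⁻¹.
C_ss = Q C_in/(Q + kV) = 0.309773 mol/L; C(t) = C_ss + (C₀ − C_ss) e^(−a t).
C(32.64) = 0.309773 + (-0.100673)·e^(−0.0676935·32.64) = 0.309773 + (-0.100673)·0.109754 = 0.298724 mol/L.

0.2987 mol/L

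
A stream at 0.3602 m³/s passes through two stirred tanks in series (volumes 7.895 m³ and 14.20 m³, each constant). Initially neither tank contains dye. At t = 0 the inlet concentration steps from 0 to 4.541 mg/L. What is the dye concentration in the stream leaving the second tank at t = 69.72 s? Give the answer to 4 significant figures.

3.033 mg/L

Species balance on tank i: dCᵢ/dt = (Cᵢ₋₁ − Cᵢ)/τᵢ with τᵢ = Vᵢ/Q.
τ₁ = 7.895/0.3602 = 21.9184 s; τ₂ = 14.20/0.3602 = 39.4225 s.
Solving the cascade with C₁(0)=C₂(0)=0 gives C₂(t) = C_in[1 − (τ₁ e^(−t/τ₁) − τ₂ e^(−t/τ₂))/(τ₁ − τ₂)].
At t = 69.72: e^(−t/τ₁) = 0.0415486, e^(−t/τ₂) = 0.170583.
C₂ = 4.541·[1 − (21.9184·0.0415486 − 39.4225·0.170583)/(-17.5042)] = 4.541·0.667842 = 3.03267 mg/L.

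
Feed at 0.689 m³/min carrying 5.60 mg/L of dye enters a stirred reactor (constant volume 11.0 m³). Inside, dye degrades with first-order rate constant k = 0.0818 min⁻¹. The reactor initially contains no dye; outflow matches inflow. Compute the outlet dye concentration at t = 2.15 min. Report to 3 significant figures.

Species balance: V dC/dt = Q C_in − Q C − k V C.
dC/dt = (Q/V) C_in − (Q/V + k) C; effective rate a = Q/V + k = 0.062636 + 0.0818 = 0.14444 min⁻¹.
C_ss = Q C_in/(Q + kV) = 2.4285 mg/L; C(t) = C_ss + (C₀ − C_ss) e^(−a t).
C(2.15) = 2.4285 + (-2.4285)·e^(−0.14444·2.15) = 2.4285 + (-2.4285)·0.73305 = 0.64828 mg/L.

0.648 mg/L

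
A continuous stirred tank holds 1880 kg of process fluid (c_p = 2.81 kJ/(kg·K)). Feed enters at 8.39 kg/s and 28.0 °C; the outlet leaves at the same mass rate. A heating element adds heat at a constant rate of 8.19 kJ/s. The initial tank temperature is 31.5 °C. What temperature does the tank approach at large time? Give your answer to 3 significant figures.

Heat balance on the well-mixed liquid: M c_p dT/dt = ṁ c_p (T_in − T) + 8.19.
At steady state dT/dt = 0 ⇒ T_ss = T_in + Q̇/(ṁ c_p) = 28.0 + 8.19/(8.39·2.81) = 28.347 °C.

28.3 °C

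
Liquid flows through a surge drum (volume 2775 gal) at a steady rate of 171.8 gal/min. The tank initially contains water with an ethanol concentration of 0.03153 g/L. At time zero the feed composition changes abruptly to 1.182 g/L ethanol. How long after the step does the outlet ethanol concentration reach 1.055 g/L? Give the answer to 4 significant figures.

35.60 min

Unsteady species balance (constant V, well mixed): V dC/dt = Q(C_in − C), so τ = V/Q = 16.1525 min.
C(t) = C_in + (C₀ − C_in) e^(−t/τ). Set C = 1.055 and solve for t:
e^(−t/τ) = (C − C_in)/(C₀ − C_in) = (1.055 − 1.182)/(0.03153 − 1.182) = 0.110390
t = −τ ln(…) = 16.1525 × 2.20374 = 35.5959 min.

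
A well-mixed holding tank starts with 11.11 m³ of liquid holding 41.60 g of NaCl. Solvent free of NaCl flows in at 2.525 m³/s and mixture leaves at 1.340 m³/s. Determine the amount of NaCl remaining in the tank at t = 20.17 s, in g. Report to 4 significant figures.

11.36 g

Total volume: dV/dt = Q_in − Q_out = 1.18500 m³/s, so V(t) = 11.11 + 1.18500 t and V(20.17) = 35.0114 m³.
Species balance (pure solvent in): dm/dt = −Q_out · m/V(t).
dm/m = −Q_out dt/(V₀ + 1.18500 t); integrating gives ln(m/m₀) = −(Q_out/(Q_in−Q_out)) ln(V/V₀).
m = m₀ (V₀/V)^(Q_out/(Q_in−Q_out)) = 41.60 × (11.11/35.0114)^(1.13080) = 11.3604 g.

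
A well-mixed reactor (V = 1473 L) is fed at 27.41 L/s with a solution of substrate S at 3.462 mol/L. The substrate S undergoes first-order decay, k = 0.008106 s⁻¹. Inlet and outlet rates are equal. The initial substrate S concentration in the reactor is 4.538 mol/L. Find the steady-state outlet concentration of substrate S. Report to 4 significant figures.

Accumulation = in − out − consumed: V dC/dt = Q C_in − Q C − k V C.
Steady state (dC/dt = 0): C_ss = Q C_in/(Q + kV) = C_in/(1 + kV/Q).
C_ss = 27.41·3.462/(27.41 + 0.008106·1473) = 94.8934/39.3501 = 2.41151 mol/L.

2.412 mol/L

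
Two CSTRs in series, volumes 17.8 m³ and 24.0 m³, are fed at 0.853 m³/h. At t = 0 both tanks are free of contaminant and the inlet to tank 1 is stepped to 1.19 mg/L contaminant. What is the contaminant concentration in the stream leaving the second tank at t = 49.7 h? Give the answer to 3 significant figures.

Time constants: τᵢ = Vᵢ/Q for each well-mixed tank.
τ₁ = 17.8/0.853 = 20.868 h; τ₂ = 24.0/0.853 = 28.136 h.
Solving the cascade with C₁(0)=C₂(0)=0 gives C₂(t) = C_in[1 − (τ₁ e^(−t/τ₁) − τ₂ e^(−t/τ₂))/(τ₁ − τ₂)].
At t = 49.7: e^(−t/τ₁) = 0.092394, e^(−t/τ₂) = 0.17094.
C₂ = 1.19·[1 − (20.868·0.092394 − 28.136·0.17094)/(-7.2685)] = 1.19·0.60354 = 0.71822 mg/L.

0.718 mg/L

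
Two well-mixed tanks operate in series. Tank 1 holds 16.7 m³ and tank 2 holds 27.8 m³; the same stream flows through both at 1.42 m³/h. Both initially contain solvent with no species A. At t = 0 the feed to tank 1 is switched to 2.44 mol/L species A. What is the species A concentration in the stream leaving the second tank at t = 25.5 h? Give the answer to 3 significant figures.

1.20 mol/L

Time constants: τᵢ = Vᵢ/Q for each well-mixed tank.
τ₁ = 16.7/1.42 = 11.761 h; τ₂ = 27.8/1.42 = 19.577 h.
Solving the cascade with C₁(0)=C₂(0)=0 gives C₂(t) = C_in[1 − (τ₁ e^(−t/τ₁) − τ₂ e^(−t/τ₂))/(τ₁ − τ₂)].
At t = 25.5: e^(−t/τ₁) = 0.11438, e^(−t/τ₂) = 0.27185.
C₂ = 2.44·[1 − (11.761·0.11438 − 19.577·0.27185)/(-7.8169)] = 2.44·0.49124 = 1.1986 mol/L.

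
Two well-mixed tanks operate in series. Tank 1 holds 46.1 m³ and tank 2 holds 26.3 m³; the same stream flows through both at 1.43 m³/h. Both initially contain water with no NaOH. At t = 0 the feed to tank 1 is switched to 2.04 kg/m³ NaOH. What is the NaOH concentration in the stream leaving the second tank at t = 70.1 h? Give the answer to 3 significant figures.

1.56 kg/m³

Each tank obeys Vᵢ dCᵢ/dt = Q(Cᵢ₋₁ − Cᵢ), so τᵢ = Vᵢ/Q.
τ₁ = 46.1/1.43 = 32.238 h; τ₂ = 26.3/1.43 = 18.392 h.
Tank 1: C₁ = C_in(1 − e^(−t/τ₁)). Tank 2 (τ₁ ≠ τ₂): C₂ = C_in[1 − (τ₁ e^(−t/τ₁) − τ₂ e^(−t/τ₂))/(τ₁ − τ₂)].
At t = 70.1: e^(−t/τ₁) = 0.11367, e^(−t/τ₂) = 0.022115.
C₂ = 2.04·[1 − (32.238·0.11367 − 18.392·0.022115)/(13.846)] = 2.04·0.76472 = 1.5600 kg/m³.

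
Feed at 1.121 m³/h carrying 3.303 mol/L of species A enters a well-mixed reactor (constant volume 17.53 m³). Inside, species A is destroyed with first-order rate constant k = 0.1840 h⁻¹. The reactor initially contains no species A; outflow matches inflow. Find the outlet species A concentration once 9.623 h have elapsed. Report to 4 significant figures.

0.7735 mol/L

V dC/dt = Q(C_in − C) − k V C.
dC/dt = (Q/V) C_in − (Q/V + k) C; effective rate a = Q/V + k = 0.0639475 + 0.1840 = 0.247948 h⁻¹.
C_ss = Q C_in/(Q + kV) = 0.851868 mol/L; C(t) = C_ss + (C₀ − C_ss) e^(−a t).
C(9.623) = 0.851868 + (-0.851868)·e^(−0.247948·9.623) = 0.851868 + (-0.851868)·0.0919970 = 0.773499 mol/L.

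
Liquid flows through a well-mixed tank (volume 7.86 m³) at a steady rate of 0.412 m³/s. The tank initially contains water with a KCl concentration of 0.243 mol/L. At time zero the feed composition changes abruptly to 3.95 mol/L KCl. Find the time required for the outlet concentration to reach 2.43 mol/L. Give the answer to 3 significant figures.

Unsteady species balance (constant V, well mixed): V dC/dt = Q(C_in − C), so τ = V/Q = 19.078 s.
C(t) = C_in + (C₀ − C_in) e^(−t/τ). Set C = 2.43 and solve for t:
e^(−t/τ) = (C − C_in)/(C₀ − C_in) = (2.43 − 3.95)/(0.243 − 3.95) = 0.41004
t = −τ ln(…) = 19.078 × 0.89151 = 17.008 s.

17.0 s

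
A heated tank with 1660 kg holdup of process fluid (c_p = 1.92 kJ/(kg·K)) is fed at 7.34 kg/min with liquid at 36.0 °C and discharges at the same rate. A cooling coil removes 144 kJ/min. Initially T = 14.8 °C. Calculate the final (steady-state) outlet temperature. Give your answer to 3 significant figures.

Energy balance: M c_p dT/dt = ṁ c_p (T_in − T) − 144.
At steady state dT/dt = 0 ⇒ T_ss = T_in − Q̇/(ṁ c_p) = 36.0 − 144/(7.34·1.92) = 25.782 °C.

25.8 °C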